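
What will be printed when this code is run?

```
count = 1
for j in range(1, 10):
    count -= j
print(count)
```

j=1: count = 1-1 = 0
j=2: count = 0-2 = -2
j=3: count = (-2)-3 = -5
j=4: count = (-5)-4 = -9
j=5: count = (-9)-5 = -14
j=6: count = (-14)-6 = -20
j=7: count = (-20)-7 = -27
j=8: count = (-27)-8 = -35
j=9: count = (-35)-9 = -44

-44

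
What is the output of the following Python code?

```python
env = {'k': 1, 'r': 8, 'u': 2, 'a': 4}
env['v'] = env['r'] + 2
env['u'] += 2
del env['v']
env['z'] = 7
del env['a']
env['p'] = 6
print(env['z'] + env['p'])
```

env['v'] = env['r']+2 = 10 → {'k': 1, 'r': 8, 'u': 2, 'a': 4, 'v': 10}
env['u'] = 2+2 = 4 → {'k': 1, 'r': 8, 'u': 4, 'a': 4, 'v': 10}
del 'v' → {'k': 1, 'r': 8, 'u': 4, 'a': 4}
env['z'] = 7 → {'k': 1, 'r': 8, 'u': 4, 'a': 4, 'z': 7}
del 'a' → {'k': 1, 'r': 8, 'u': 4, 'z': 7}
env['p'] = 6 → {'k': 1, 'r': 8, 'u': 4, 'z': 7, 'p': 6}
env['z']+env['p'] = 7+6 = 13

13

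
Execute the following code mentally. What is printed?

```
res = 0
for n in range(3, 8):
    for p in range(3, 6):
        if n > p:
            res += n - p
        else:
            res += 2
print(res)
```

n=3,p=3: not 3>3, res = 0+2 = 2
n=3,p=4: not 3>4, res = 2+2 = 4
n=3,p=5: not 3>5, res = 4+2 = 6
n=4,p=3: 4>3, res = 6+1 = 7
n=4,p=4: not 4>4, res = 7+2 = 9
n=4,p=5: not 4>5, res = 9+2 = 11
n=5,p=3: 5>3, res = 11+2 = 13
n=5,p=4: 5>4, res = 13+1 = 14
n=5,p=5: not 5>5, res = 14+2 = 16
n=6,p=3: 6>3, res = 16+3 = 19
n=6,p=4: 6>4, res = 19+2 = 21
n=6,p=5: 6>5, res = 21+1 = 22
n=7,p=3: 7>3, res = 22+4 = 26
n=7,p=4: 7>4, res = 26+3 = 29
n=7,p=5: 7>5, res = 29+2 = 31

31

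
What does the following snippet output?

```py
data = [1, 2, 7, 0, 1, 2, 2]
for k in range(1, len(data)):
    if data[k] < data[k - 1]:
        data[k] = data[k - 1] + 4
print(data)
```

[1, 2, 7, 11, 15, 19, 23]

k=1: 2>=1, unchanged → [1, 2, 7, 0, 1, 2, 2]
k=2: 7>=2, unchanged → [1, 2, 7, 0, 1, 2, 2]
k=3: 0<7, data[3] = 7+4 = 11 → [1, 2, 7, 11, 1, 2, 2]
k=4: 1<11, data[4] = 11+4 = 15 → [1, 2, 7, 11, 15, 2, 2]
k=5: 2<15, data[5] = 15+4 = 19 → [1, 2, 7, 11, 15, 19, 2]
k=6: 2<19, data[6] = 19+4 = 23 → [1, 2, 7, 11, 15, 19, 23]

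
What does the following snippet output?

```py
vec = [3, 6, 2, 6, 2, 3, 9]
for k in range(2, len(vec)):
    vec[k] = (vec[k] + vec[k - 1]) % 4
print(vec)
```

k=2: vec[2] = (2+6)%4 = 0 → [3, 6, 0, 6, 2, 3, 9]
k=3: vec[3] = (6+0)%4 = 2 → [3, 6, 0, 2, 2, 3, 9]
k=4: vec[4] = (2+2)%4 = 0 → [3, 6, 0, 2, 0, 3, 9]
k=5: vec[5] = (3+0)%4 = 3 → [3, 6, 0, 2, 0, 3, 9]
k=6: vec[6] = (9+3)%4 = 0 → [3, 6, 0, 2, 0, 3, 0]

[3, 6, 0, 2, 0, 3, 0]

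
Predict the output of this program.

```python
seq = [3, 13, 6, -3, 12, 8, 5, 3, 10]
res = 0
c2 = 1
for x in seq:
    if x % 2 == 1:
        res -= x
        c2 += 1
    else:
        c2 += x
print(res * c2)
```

x=3: odd, res = 0-3 = -3; c2=2
x=13: odd, res = (-3)-13 = -16; c2=3
x=6: not odd; c2=9
x=-3: odd, res = (-16)-(-3) = -13; c2=10
x=12: not odd; c2=22
x=8: not odd; c2=30
x=5: odd, res = (-13)-5 = -18; c2=31
x=3: odd, res = (-18)-3 = -21; c2=32
x=10: not odd; c2=42
res*c2 = (-21)*42 = -882

-882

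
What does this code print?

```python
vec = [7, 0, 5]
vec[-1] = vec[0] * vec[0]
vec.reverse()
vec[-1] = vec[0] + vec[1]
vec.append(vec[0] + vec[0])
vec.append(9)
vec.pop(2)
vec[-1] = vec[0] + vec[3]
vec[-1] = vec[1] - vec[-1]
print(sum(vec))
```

vec[-1] = vec[0]*vec[0] = 7*7 = 49 → [7, 0, 49]
reverse → [49, 0, 7]
vec[-1] = vec[0]+vec[1] = 49+0 = 49 → [49, 0, 49]
append vec[0]+vec[0] = 49+49 = 98 → [49, 0, 49, 98]
append 9 → [49, 0, 49, 98, 9]
pop(2) removes 49 → [49, 0, 98, 9]
vec[-1] = vec[0]+vec[3] = 49+9 = 58 → [49, 0, 98, 58]
vec[-1] = vec[1]-vec[-1] = 0-58 = -58 → [49, 0, 98, -58]
sum = 89

89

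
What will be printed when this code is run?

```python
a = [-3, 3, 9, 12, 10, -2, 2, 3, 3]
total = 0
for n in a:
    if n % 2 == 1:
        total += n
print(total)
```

15

n=-3: odd, total = 0+(-3) = -3
n=3: odd, total = (-3)+3 = 0
n=9: odd, total = 0+9 = 9
n=12: not odd
n=10: not odd
n=-2: not odd
n=2: not odd
n=3: odd, total = 9+3 = 12
n=3: odd, total = 12+3 = 15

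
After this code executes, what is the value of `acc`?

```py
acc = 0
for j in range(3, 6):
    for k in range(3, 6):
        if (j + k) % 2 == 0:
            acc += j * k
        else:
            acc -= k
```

64

j=3,k=3: even sum, acc = 0+9 = 9
j=3,k=4: odd sum, acc = 9-4 = 5
j=3,k=5: even sum, acc = 5+15 = 20
j=4,k=3: odd sum, acc = 20-3 = 17
j=4,k=4: even sum, acc = 17+16 = 33
j=4,k=5: odd sum, acc = 33-5 = 28
j=5,k=3: even sum, acc = 28+15 = 43
j=5,k=4: odd sum, acc = 43-4 = 39
j=5,k=5: even sum, acc = 39+25 = 64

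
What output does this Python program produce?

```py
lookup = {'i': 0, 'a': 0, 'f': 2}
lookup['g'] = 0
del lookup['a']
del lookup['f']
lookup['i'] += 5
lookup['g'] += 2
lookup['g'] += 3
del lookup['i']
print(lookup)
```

lookup['g'] = 0 → {'i': 0, 'a': 0, 'f': 2, 'g': 0}
del 'a' → {'i': 0, 'f': 2, 'g': 0}
del 'f' → {'i': 0, 'g': 0}
lookup['i'] = 0+5 = 5 → {'i': 5, 'g': 0}
lookup['g'] = 0+2 = 2 → {'i': 5, 'g': 2}
lookup['g'] = 2+3 = 5 → {'i': 5, 'g': 5}
del 'i' → {'g': 5}

{'g': 5}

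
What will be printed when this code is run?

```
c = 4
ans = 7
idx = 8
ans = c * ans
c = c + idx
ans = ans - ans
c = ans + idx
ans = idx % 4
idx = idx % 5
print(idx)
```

3

ans = 4*7 = 28
c = 4+8 = 12
ans = 28-28 = 0
c = 0+8 = 8
ans = 8%4 = 0
idx = 8%5 = 3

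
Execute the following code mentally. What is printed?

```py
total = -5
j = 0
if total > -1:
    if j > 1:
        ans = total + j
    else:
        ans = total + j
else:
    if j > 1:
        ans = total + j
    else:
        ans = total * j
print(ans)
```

0

total=-5, j=0
total > -1 is False; j > 1 is False
→ ans = total * j = 0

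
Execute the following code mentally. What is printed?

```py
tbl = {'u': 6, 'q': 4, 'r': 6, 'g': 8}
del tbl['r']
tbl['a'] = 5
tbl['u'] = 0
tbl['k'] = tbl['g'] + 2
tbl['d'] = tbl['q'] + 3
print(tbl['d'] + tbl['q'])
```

del 'r' → {'u': 6, 'q': 4, 'g': 8}
tbl['a'] = 5 → {'u': 6, 'q': 4, 'g': 8, 'a': 5}
tbl['u'] = 0 → {'u': 0, 'q': 4, 'g': 8, 'a': 5}
tbl['k'] = tbl['g']+2 = 10 → {'u': 0, 'q': 4, 'g': 8, 'a': 5, 'k': 10}
tbl['d'] = tbl['q']+3 = 7 → {'u': 0, 'q': 4, 'g': 8, 'a': 5, 'k': 10, 'd': 7}
tbl['d']+tbl['q'] = 7+4 = 11

11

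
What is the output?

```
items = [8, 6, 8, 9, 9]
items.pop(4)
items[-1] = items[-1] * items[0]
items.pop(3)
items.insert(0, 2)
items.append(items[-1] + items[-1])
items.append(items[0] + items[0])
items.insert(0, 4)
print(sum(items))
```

48

pop(4) removes 9 → [8, 6, 8, 9]
items[-1] = items[-1]*items[0] = 9*8 = 72 → [8, 6, 8, 72]
pop(3) removes 72 → [8, 6, 8]
insert 2 at 0 → [2, 8, 6, 8]
append items[-1]+items[-1] = 8+8 = 16 → [2, 8, 6, 8, 16]
append items[0]+items[0] = 2+2 = 4 → [2, 8, 6, 8, 16, 4]
insert 4 at 0 → [4, 2, 8, 6, 8, 16, 4]
sum = 48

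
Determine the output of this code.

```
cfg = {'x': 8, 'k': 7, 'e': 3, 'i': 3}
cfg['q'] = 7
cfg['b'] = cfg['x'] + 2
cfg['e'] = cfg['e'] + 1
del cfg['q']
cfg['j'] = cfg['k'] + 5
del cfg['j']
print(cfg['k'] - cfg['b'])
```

-3

cfg['q'] = 7 → {'x': 8, 'k': 7, 'e': 3, 'i': 3, 'q': 7}
cfg['b'] = cfg['x']+2 = 10 → {'x': 8, 'k': 7, 'e': 3, 'i': 3, 'q': 7, 'b': 10}
cfg['e'] = cfg['e']+1 = 4 → {'x': 8, 'k': 7, 'e': 4, 'i': 3, 'q': 7, 'b': 10}
del 'q' → {'x': 8, 'k': 7, 'e': 4, 'i': 3, 'b': 10}
cfg['j'] = cfg['k']+5 = 12 → {'x': 8, 'k': 7, 'e': 4, 'i': 3, 'b': 10, 'j': 12}
del 'j' → {'x': 8, 'k': 7, 'e': 4, 'i': 3, 'b': 10}
cfg['k']-cfg['b'] = 7-10 = -3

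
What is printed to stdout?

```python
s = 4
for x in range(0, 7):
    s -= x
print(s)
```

-17

x=0: s = 4-0 = 4
x=1: s = 4-1 = 3
x=2: s = 3-2 = 1
x=3: s = 1-3 = -2
x=4: s = (-2)-4 = -6
x=5: s = (-6)-5 = -11
x=6: s = (-11)-6 = -17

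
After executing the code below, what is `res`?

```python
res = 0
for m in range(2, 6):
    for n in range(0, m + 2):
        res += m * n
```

m=2,n=0: res = 0+0 = 0
m=2,n=1: res = 0+2 = 2
m=2,n=2: res = 2+4 = 6
m=2,n=3: res = 6+6 = 12
m=3,n=0: res = 12+0 = 12
m=3,n=1: res = 12+3 = 15
m=3,n=2: res = 15+6 = 21
m=3,n=3: res = 21+9 = 30
m=3,n=4: res = 30+12 = 42
m=4,n=0: res = 42+0 = 42
m=4,n=1: res = 42+4 = 46
m=4,n=2: res = 46+8 = 54
m=4,n=3: res = 54+12 = 66
m=4,n=4: res = 66+16 = 82
m=4,n=5: res = 82+20 = 102
m=5,n=0: res = 102+0 = 102
m=5,n=1: res = 102+5 = 107
m=5,n=2: res = 107+10 = 117
m=5,n=3: res = 117+15 = 132
m=5,n=4: res = 132+20 = 152
m=5,n=5: res = 152+25 = 177
m=5,n=6: res = 177+30 = 207

207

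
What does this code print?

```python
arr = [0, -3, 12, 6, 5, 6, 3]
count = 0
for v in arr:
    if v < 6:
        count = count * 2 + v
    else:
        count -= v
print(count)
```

-83

v=0: <6, count = 0*2+0 = 0
v=-3: <6, count = 0*2+(-3) = -3
v=12: not <6, count = (-3)-12 = -15
v=6: not <6, count = (-15)-6 = -21
v=5: <6, count = (-21)*2+5 = -37
v=6: not <6, count = (-37)-6 = -43
v=3: <6, count = (-43)*2+3 = -83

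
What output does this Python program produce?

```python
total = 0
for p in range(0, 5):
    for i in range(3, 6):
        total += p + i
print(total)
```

90

p=0,i=3: total = 0+3 = 3
p=0,i=4: total = 3+4 = 7
p=0,i=5: total = 7+5 = 12
p=1,i=3: total = 12+4 = 16
p=1,i=4: total = 16+5 = 21
p=1,i=5: total = 21+6 = 27
p=2,i=3: total = 27+5 = 32
p=2,i=4: total = 32+6 = 38
p=2,i=5: total = 38+7 = 45
p=3,i=3: total = 45+6 = 51
p=3,i=4: total = 51+7 = 58
p=3,i=5: total = 58+8 = 66
p=4,i=3: total = 66+7 = 73
p=4,i=4: total = 73+8 = 81
p=4,i=5: total = 81+9 = 90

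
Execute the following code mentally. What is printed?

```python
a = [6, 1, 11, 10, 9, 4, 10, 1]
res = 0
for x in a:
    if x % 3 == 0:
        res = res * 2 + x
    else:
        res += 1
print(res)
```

x=6: %3==0, res = 0*2+6 = 6
x=1: not %3==0, res = 6+1 = 7
x=11: not %3==0, res = 7+1 = 8
x=10: not %3==0, res = 8+1 = 9
x=9: %3==0, res = 9*2+9 = 27
x=4: not %3==0, res = 27+1 = 28
x=10: not %3==0, res = 28+1 = 29
x=1: not %3==0, res = 29+1 = 30

30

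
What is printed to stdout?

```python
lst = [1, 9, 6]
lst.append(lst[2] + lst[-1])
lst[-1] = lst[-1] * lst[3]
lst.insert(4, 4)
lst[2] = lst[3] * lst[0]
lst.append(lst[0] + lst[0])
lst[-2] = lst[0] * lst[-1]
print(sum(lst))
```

302

append lst[2]+lst[-1] = 6+6 = 12 → [1, 9, 6, 12]
lst[-1] = lst[-1]*lst[3] = 12*12 = 144 → [1, 9, 6, 144]
insert 4 at 4 → [1, 9, 6, 144, 4]
lst[2] = lst[3]*lst[0] = 144*1 = 144 → [1, 9, 144, 144, 4]
append lst[0]+lst[0] = 1+1 = 2 → [1, 9, 144, 144, 4, 2]
lst[-2] = lst[0]*lst[-1] = 1*2 = 2 → [1, 9, 144, 144, 2, 2]
sum = 302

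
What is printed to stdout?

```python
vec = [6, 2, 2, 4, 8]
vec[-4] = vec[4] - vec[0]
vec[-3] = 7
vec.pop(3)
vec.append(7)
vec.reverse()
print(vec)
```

[7, 8, 7, 2, 6]

vec[-4] = vec[4]-vec[0] = 8-6 = 2 → [6, 2, 2, 4, 8]
vec[-3] = 7 → [6, 2, 7, 4, 8]
pop(3) removes 4 → [6, 2, 7, 8]
append 7 → [6, 2, 7, 8, 7]
reverse → [7, 8, 7, 2, 6]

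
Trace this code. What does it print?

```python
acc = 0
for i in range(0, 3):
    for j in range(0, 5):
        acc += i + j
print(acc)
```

45

i=0,j=0: acc = 0+0 = 0
i=0,j=1: acc = 0+1 = 1
i=0,j=2: acc = 1+2 = 3
i=0,j=3: acc = 3+3 = 6
i=0,j=4: acc = 6+4 = 10
i=1,j=0: acc = 10+1 = 11
i=1,j=1: acc = 11+2 = 13
i=1,j=2: acc = 13+3 = 16
i=1,j=3: acc = 16+4 = 20
i=1,j=4: acc = 20+5 = 25
i=2,j=0: acc = 25+2 = 27
i=2,j=1: acc = 27+3 = 30
i=2,j=2: acc = 30+4 = 34
i=2,j=3: acc = 34+5 = 39
i=2,j=4: acc = 39+6 = 45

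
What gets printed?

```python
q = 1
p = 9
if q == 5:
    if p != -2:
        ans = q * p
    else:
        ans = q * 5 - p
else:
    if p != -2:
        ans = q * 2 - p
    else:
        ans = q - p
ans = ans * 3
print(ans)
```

-21

q=1, p=9
q == 5 is False; p != -2 is True
→ ans = q * 2 - p = -7
ans = (-7)*3 = -21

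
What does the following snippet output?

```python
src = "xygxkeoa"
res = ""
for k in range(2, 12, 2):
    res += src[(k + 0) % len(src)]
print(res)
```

gkoxg

k=2: add src[2]='g' → 'g'
k=4: add src[4]='k' → 'gk'
k=6: add src[6]='o' → 'gko'
k=8: add src[0]='x' → 'gkox'
k=10: add src[2]='g' → 'gkoxg'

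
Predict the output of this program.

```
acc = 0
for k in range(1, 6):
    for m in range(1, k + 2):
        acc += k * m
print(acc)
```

210

k=1,m=1: acc = 0+1 = 1
k=1,m=2: acc = 1+2 = 3
k=2,m=1: acc = 3+2 = 5
k=2,m=2: acc = 5+4 = 9
k=2,m=3: acc = 9+6 = 15
k=3,m=1: acc = 15+3 = 18
k=3,m=2: acc = 18+6 = 24
k=3,m=3: acc = 24+9 = 33
k=3,m=4: acc = 33+12 = 45
k=4,m=1: acc = 45+4 = 49
k=4,m=2: acc = 49+8 = 57
k=4,m=3: acc = 57+12 = 69
k=4,m=4: acc = 69+16 = 85
k=4,m=5: acc = 85+20 = 105
k=5,m=1: acc = 105+5 = 110
k=5,m=2: acc = 110+10 = 120
k=5,m=3: acc = 120+15 = 135
k=5,m=4: acc = 135+20 = 155
k=5,m=5: acc = 155+25 = 180
k=5,m=6: acc = 180+30 = 210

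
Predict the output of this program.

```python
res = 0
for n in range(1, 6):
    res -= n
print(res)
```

n=1: res = 0-1 = -1
n=2: res = (-1)-2 = -3
n=3: res = (-3)-3 = -6
n=4: res = (-6)-4 = -10
n=5: res = (-10)-5 = -15

-15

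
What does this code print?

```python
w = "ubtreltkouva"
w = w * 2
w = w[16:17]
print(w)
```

repeat ×2 → 'ubtreltkouvaubtreltkouva'
slice [16:17] → 'e'

e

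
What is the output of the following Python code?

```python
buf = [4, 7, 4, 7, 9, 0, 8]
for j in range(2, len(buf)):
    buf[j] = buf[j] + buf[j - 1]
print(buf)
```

j=2: buf[2] = 4+7 = 11 → [4, 7, 11, 7, 9, 0, 8]
j=3: buf[3] = 7+11 = 18 → [4, 7, 11, 18, 9, 0, 8]
j=4: buf[4] = 9+18 = 27 → [4, 7, 11, 18, 27, 0, 8]
j=5: buf[5] = 0+27 = 27 → [4, 7, 11, 18, 27, 27, 8]
j=6: buf[6] = 8+27 = 35 → [4, 7, 11, 18, 27, 27, 35]

[4, 7, 11, 18, 27, 27, 35]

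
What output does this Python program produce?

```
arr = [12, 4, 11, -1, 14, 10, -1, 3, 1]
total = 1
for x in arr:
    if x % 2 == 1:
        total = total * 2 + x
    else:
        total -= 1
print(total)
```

x=12: not odd, total = 1-1 = 0
x=4: not odd, total = 0-1 = -1
x=11: odd, total = (-1)*2+11 = 9
x=-1: odd, total = 9*2+(-1) = 17
x=14: not odd, total = 17-1 = 16
x=10: not odd, total = 16-1 = 15
x=-1: odd, total = 15*2+(-1) = 29
x=3: odd, total = 29*2+3 = 61
x=1: odd, total = 61*2+1 = 123

123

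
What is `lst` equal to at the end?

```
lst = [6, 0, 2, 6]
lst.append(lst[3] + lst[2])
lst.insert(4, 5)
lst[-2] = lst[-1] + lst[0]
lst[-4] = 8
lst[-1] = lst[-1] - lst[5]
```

[6, 0, 8, 6, 14, 0]

append lst[3]+lst[2] = 6+2 = 8 → [6, 0, 2, 6, 8]
insert 5 at 4 → [6, 0, 2, 6, 5, 8]
lst[-2] = lst[-1]+lst[0] = 8+6 = 14 → [6, 0, 2, 6, 14, 8]
lst[-4] = 8 → [6, 0, 8, 6, 14, 8]
lst[-1] = lst[-1]-lst[5] = 8-8 = 0 → [6, 0, 8, 6, 14, 0]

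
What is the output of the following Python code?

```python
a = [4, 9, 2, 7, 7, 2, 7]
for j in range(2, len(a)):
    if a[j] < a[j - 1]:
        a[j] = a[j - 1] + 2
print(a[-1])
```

19

j=2: 2<9, a[2] = 9+2 = 11 → [4, 9, 11, 7, 7, 2, 7]
j=3: 7<11, a[3] = 11+2 = 13 → [4, 9, 11, 13, 7, 2, 7]
j=4: 7<13, a[4] = 13+2 = 15 → [4, 9, 11, 13, 15, 2, 7]
j=5: 2<15, a[5] = 15+2 = 17 → [4, 9, 11, 13, 15, 17, 7]
j=6: 7<17, a[6] = 17+2 = 19 → [4, 9, 11, 13, 15, 17, 19]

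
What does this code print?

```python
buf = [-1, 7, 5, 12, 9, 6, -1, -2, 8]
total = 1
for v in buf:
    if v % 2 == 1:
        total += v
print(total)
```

v=-1: odd, total = 1+(-1) = 0
v=7: odd, total = 0+7 = 7
v=5: odd, total = 7+5 = 12
v=12: not odd
v=9: odd, total = 12+9 = 21
v=6: not odd
v=-1: odd, total = 21+(-1) = 20
v=-2: not odd
v=8: not odd

20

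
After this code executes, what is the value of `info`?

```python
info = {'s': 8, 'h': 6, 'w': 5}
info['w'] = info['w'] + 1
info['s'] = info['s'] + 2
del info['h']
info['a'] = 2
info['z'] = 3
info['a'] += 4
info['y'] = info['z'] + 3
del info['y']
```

info['w'] = info['w']+1 = 6 → {'s': 8, 'h': 6, 'w': 6}
info['s'] = info['s']+2 = 10 → {'s': 10, 'h': 6, 'w': 6}
del 'h' → {'s': 10, 'w': 6}
info['a'] = 2 → {'s': 10, 'w': 6, 'a': 2}
info['z'] = 3 → {'s': 10, 'w': 6, 'a': 2, 'z': 3}
info['a'] = 2+4 = 6 → {'s': 10, 'w': 6, 'a': 6, 'z': 3}
info['y'] = info['z']+3 = 6 → {'s': 10, 'w': 6, 'a': 6, 'z': 3, 'y': 6}
del 'y' → {'s': 10, 'w': 6, 'a': 6, 'z': 3}

{'s': 10, 'w': 6, 'a': 6, 'z': 3}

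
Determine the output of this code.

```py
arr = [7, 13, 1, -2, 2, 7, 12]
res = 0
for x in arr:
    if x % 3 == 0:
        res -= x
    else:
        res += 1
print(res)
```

-6

x=7: not %3==0, res = 0+1 = 1
x=13: not %3==0, res = 1+1 = 2
x=1: not %3==0, res = 2+1 = 3
x=-2: not %3==0, res = 3+1 = 4
x=2: not %3==0, res = 4+1 = 5
x=7: not %3==0, res = 5+1 = 6
x=12: %3==0, res = 6-12 = -6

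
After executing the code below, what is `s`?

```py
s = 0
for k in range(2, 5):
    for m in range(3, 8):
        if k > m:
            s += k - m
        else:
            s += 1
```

k=2,m=3: not 2>3, s = 0+1 = 1
k=2,m=4: not 2>4, s = 1+1 = 2
k=2,m=5: not 2>5, s = 2+1 = 3
k=2,m=6: not 2>6, s = 3+1 = 4
k=2,m=7: not 2>7, s = 4+1 = 5
k=3,m=3: not 3>3, s = 5+1 = 6
k=3,m=4: not 3>4, s = 6+1 = 7
k=3,m=5: not 3>5, s = 7+1 = 8
k=3,m=6: not 3>6, s = 8+1 = 9
k=3,m=7: not 3>7, s = 9+1 = 10
k=4,m=3: 4>3, s = 10+1 = 11
k=4,m=4: not 4>4, s = 11+1 = 12
k=4,m=5: not 4>5, s = 12+1 = 13
k=4,m=6: not 4>6, s = 13+1 = 14
k=4,m=7: not 4>7, s = 14+1 = 15

15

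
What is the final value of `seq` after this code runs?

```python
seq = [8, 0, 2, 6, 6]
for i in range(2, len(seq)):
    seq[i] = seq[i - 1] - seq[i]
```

[8, 0, -2, -8, -14]

i=2: seq[2] = 0-2 = -2 → [8, 0, -2, 6, 6]
i=3: seq[3] = (-2)-6 = -8 → [8, 0, -2, -8, 6]
i=4: seq[4] = (-8)-6 = -14 → [8, 0, -2, -8, -14]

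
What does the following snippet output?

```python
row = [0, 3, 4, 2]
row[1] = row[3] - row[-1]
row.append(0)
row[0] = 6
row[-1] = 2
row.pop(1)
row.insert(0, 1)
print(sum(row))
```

row[1] = row[3]-row[-1] = 2-2 = 0 → [0, 0, 4, 2]
append 0 → [0, 0, 4, 2, 0]
row[0] = 6 → [6, 0, 4, 2, 0]
row[-1] = 2 → [6, 0, 4, 2, 2]
pop(1) removes 0 → [6, 4, 2, 2]
insert 1 at 0 → [1, 6, 4, 2, 2]
sum = 15

15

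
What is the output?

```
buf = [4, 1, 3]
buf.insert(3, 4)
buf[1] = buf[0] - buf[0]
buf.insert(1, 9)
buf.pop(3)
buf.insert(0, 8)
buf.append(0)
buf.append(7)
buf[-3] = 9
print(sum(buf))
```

insert 4 at 3 → [4, 1, 3, 4]
buf[1] = buf[0]-buf[0] = 4-4 = 0 → [4, 0, 3, 4]
insert 9 at 1 → [4, 9, 0, 3, 4]
pop(3) removes 3 → [4, 9, 0, 4]
insert 8 at 0 → [8, 4, 9, 0, 4]
append 0 → [8, 4, 9, 0, 4, 0]
append 7 → [8, 4, 9, 0, 4, 0, 7]
buf[-3] = 9 → [8, 4, 9, 0, 9, 0, 7]
sum = 37

37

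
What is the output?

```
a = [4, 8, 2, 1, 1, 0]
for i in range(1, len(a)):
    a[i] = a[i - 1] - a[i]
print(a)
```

[4, -4, -6, -7, -8, -8]

i=1: a[1] = 4-8 = -4 → [4, -4, 2, 1, 1, 0]
i=2: a[2] = (-4)-2 = -6 → [4, -4, -6, 1, 1, 0]
i=3: a[3] = (-6)-1 = -7 → [4, -4, -6, -7, 1, 0]
i=4: a[4] = (-7)-1 = -8 → [4, -4, -6, -7, -8, 0]
i=5: a[5] = (-8)-0 = -8 → [4, -4, -6, -7, -8, -8]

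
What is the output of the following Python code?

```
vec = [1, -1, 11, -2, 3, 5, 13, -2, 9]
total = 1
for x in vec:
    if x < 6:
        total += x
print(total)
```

5

x=1: <6, total = 1+1 = 2
x=-1: <6, total = 2+(-1) = 1
x=11: not <6
x=-2: <6, total = 1+(-2) = -1
x=3: <6, total = (-1)+3 = 2
x=5: <6, total = 2+5 = 7
x=13: not <6
x=-2: <6, total = 7+(-2) = 5
x=9: not <6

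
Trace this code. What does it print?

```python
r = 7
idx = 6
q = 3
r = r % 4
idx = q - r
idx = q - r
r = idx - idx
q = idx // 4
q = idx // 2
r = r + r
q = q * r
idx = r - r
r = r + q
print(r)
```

r = 7%4 = 3
idx = 3-3 = 0
idx = 3-3 = 0
r = 0-0 = 0
q = 0//4 = 0
q = 0//2 = 0
r = 0+0 = 0
q = 0*0 = 0
idx = 0-0 = 0
r = 0+0 = 0

0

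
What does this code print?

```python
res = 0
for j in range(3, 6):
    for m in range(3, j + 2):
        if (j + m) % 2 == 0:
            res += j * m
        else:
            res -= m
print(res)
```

43

j=3,m=3: even sum, res = 0+9 = 9
j=3,m=4: odd sum, res = 9-4 = 5
j=4,m=3: odd sum, res = 5-3 = 2
j=4,m=4: even sum, res = 2+16 = 18
j=4,m=5: odd sum, res = 18-5 = 13
j=5,m=3: even sum, res = 13+15 = 28
j=5,m=4: odd sum, res = 28-4 = 24
j=5,m=5: even sum, res = 24+25 = 49
j=5,m=6: odd sum, res = 49-6 = 43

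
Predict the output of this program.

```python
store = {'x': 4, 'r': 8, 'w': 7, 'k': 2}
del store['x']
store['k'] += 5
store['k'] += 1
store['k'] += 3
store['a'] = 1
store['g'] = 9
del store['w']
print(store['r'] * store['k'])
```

88

del 'x' → {'r': 8, 'w': 7, 'k': 2}
store['k'] = 2+5 = 7 → {'r': 8, 'w': 7, 'k': 7}
store['k'] = 7+1 = 8 → {'r': 8, 'w': 7, 'k': 8}
store['k'] = 8+3 = 11 → {'r': 8, 'w': 7, 'k': 11}
store['a'] = 1 → {'r': 8, 'w': 7, 'k': 11, 'a': 1}
store['g'] = 9 → {'r': 8, 'w': 7, 'k': 11, 'a': 1, 'g': 9}
del 'w' → {'r': 8, 'k': 11, 'a': 1, 'g': 9}
store['r']*store['k'] = 8*11 = 88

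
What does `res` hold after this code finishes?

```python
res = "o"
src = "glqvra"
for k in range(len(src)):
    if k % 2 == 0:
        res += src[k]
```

k=0: add 'g' → 'og'
k=1: skip
k=2: add 'q' → 'ogq'
k=3: skip
k=4: add 'r' → 'ogqr'
k=5: skip

'ogqr'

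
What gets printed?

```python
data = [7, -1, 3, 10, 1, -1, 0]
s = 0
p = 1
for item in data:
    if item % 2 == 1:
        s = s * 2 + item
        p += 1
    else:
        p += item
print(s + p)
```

item=7: odd, s = 0*2+7 = 7; p=2
item=-1: odd, s = 7*2+(-1) = 13; p=3
item=3: odd, s = 13*2+3 = 29; p=4
item=10: not odd; p=14
item=1: odd, s = 29*2+1 = 59; p=15
item=-1: odd, s = 59*2+(-1) = 117; p=16
item=0: not odd; p=16
s+p = 117+16 = 133

133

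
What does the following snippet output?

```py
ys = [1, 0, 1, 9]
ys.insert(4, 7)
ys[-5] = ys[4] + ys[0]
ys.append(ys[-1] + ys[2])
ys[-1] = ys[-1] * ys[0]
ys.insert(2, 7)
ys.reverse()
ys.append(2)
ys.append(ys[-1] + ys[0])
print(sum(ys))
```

164

insert 7 at 4 → [1, 0, 1, 9, 7]
ys[-5] = ys[4]+ys[0] = 7+1 = 8 → [8, 0, 1, 9, 7]
append ys[-1]+ys[2] = 7+1 = 8 → [8, 0, 1, 9, 7, 8]
ys[-1] = ys[-1]*ys[0] = 8*8 = 64 → [8, 0, 1, 9, 7, 64]
insert 7 at 2 → [8, 0, 7, 1, 9, 7, 64]
reverse → [64, 7, 9, 1, 7, 0, 8]
append 2 → [64, 7, 9, 1, 7, 0, 8, 2]
append ys[-1]+ys[0] = 2+64 = 66 → [64, 7, 9, 1, 7, 0, 8, 2, 66]
sum = 164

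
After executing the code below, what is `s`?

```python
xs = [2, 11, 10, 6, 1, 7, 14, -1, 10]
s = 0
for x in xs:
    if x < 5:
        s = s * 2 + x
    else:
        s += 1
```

26

x=2: <5, s = 0*2+2 = 2
x=11: not <5, s = 2+1 = 3
x=10: not <5, s = 3+1 = 4
x=6: not <5, s = 4+1 = 5
x=1: <5, s = 5*2+1 = 11
x=7: not <5, s = 11+1 = 12
x=14: not <5, s = 12+1 = 13
x=-1: <5, s = 13*2+(-1) = 25
x=10: not <5, s = 25+1 = 26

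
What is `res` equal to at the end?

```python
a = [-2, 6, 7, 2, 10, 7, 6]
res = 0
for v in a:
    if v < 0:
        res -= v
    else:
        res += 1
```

v=-2: <0, res = 0-(-2) = 2
v=6: not <0, res = 2+1 = 3
v=7: not <0, res = 3+1 = 4
v=2: not <0, res = 4+1 = 5
v=10: not <0, res = 5+1 = 6
v=7: not <0, res = 6+1 = 7
v=6: not <0, res = 7+1 = 8

8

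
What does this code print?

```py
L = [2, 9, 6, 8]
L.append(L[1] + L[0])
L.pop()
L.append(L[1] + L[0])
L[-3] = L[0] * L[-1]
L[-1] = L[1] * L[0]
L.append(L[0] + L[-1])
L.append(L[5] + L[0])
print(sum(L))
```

101

append L[1]+L[0] = 9+2 = 11 → [2, 9, 6, 8, 11]
pop() removes 11 → [2, 9, 6, 8]
append L[1]+L[0] = 9+2 = 11 → [2, 9, 6, 8, 11]
L[-3] = L[0]*L[-1] = 2*11 = 22 → [2, 9, 22, 8, 11]
L[-1] = L[1]*L[0] = 9*2 = 18 → [2, 9, 22, 8, 18]
append L[0]+L[-1] = 2+18 = 20 → [2, 9, 22, 8, 18, 20]
append L[5]+L[0] = 20+2 = 22 → [2, 9, 22, 8, 18, 20, 22]
sum = 101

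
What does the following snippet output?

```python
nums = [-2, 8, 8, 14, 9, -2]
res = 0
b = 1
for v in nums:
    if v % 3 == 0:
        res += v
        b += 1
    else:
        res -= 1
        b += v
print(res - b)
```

v=-2: not %3==0, res = 0-1 = -1; b=-1
v=8: not %3==0, res = (-1)-1 = -2; b=7
v=8: not %3==0, res = (-2)-1 = -3; b=15
v=14: not %3==0, res = (-3)-1 = -4; b=29
v=9: %3==0, res = (-4)+9 = 5; b=30
v=-2: not %3==0, res = 5-1 = 4; b=28
res-b = 4-28 = -24

-24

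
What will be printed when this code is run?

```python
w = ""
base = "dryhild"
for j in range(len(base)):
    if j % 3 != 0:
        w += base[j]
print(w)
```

j=0: skip
j=1: add 'r' → 'r'
j=2: add 'y' → 'ry'
j=3: skip
j=4: add 'i' → 'ryi'
j=5: add 'l' → 'ryil'
j=6: skip

ryil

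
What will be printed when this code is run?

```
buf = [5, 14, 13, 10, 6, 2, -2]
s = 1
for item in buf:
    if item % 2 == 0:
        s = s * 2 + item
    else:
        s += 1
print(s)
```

410

item=5: not even, s = 1+1 = 2
item=14: even, s = 2*2+14 = 18
item=13: not even, s = 18+1 = 19
item=10: even, s = 19*2+10 = 48
item=6: even, s = 48*2+6 = 102
item=2: even, s = 102*2+2 = 206
item=-2: even, s = 206*2+(-2) = 410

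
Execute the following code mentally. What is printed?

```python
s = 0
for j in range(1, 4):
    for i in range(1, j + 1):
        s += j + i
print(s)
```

j=1,i=1: s = 0+2 = 2
j=2,i=1: s = 2+3 = 5
j=2,i=2: s = 5+4 = 9
j=3,i=1: s = 9+4 = 13
j=3,i=2: s = 13+5 = 18
j=3,i=3: s = 18+6 = 24

24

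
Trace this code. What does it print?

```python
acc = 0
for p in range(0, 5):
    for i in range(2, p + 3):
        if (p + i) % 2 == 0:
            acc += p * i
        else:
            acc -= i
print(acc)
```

p=0,i=2: even sum, acc = 0+0 = 0
p=1,i=2: odd sum, acc = 0-2 = -2
p=1,i=3: even sum, acc = (-2)+3 = 1
p=2,i=2: even sum, acc = 1+4 = 5
p=2,i=3: odd sum, acc = 5-3 = 2
p=2,i=4: even sum, acc = 2+8 = 10
p=3,i=2: odd sum, acc = 10-2 = 8
p=3,i=3: even sum, acc = 8+9 = 17
p=3,i=4: odd sum, acc = 17-4 = 13
p=3,i=5: even sum, acc = 13+15 = 28
p=4,i=2: even sum, acc = 28+8 = 36
p=4,i=3: odd sum, acc = 36-3 = 33
p=4,i=4: even sum, acc = 33+16 = 49
p=4,i=5: odd sum, acc = 49-5 = 44
p=4,i=6: even sum, acc = 44+24 = 68

68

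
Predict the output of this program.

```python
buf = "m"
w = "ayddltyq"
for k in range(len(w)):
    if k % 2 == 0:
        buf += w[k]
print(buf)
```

k=0: add 'a' → 'ma'
k=1: skip
k=2: add 'd' → 'mad'
k=3: skip
k=4: add 'l' → 'madl'
k=5: skip
k=6: add 'y' → 'madly'
k=7: skip

madly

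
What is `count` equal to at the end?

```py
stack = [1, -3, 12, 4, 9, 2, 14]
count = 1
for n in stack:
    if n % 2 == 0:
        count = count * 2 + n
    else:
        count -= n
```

n=1: not even, count = 1-1 = 0
n=-3: not even, count = 0-(-3) = 3
n=12: even, count = 3*2+12 = 18
n=4: even, count = 18*2+4 = 40
n=9: not even, count = 40-9 = 31
n=2: even, count = 31*2+2 = 64
n=14: even, count = 64*2+14 = 142

142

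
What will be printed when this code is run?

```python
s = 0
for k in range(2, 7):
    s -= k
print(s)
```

-20

k=2: s = 0-2 = -2
k=3: s = (-2)-3 = -5
k=4: s = (-5)-4 = -9
k=5: s = (-9)-5 = -14
k=6: s = (-14)-6 = -20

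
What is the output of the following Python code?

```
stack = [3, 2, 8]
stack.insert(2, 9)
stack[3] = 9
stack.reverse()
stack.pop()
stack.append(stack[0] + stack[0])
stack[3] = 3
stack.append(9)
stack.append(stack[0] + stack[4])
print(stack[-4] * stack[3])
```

6

insert 9 at 2 → [3, 2, 9, 8]
stack[3] = 9 → [3, 2, 9, 9]
reverse → [9, 9, 2, 3]
pop() removes 3 → [9, 9, 2]
append stack[0]+stack[0] = 9+9 = 18 → [9, 9, 2, 18]
stack[3] = 3 → [9, 9, 2, 3]
append 9 → [9, 9, 2, 3, 9]
append stack[0]+stack[4] = 9+9 = 18 → [9, 9, 2, 3, 9, 18]
stack[-4]*stack[3] = 2*3 = 6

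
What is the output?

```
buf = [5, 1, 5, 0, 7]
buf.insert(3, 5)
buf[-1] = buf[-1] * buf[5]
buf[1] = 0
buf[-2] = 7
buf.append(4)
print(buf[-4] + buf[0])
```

10

insert 5 at 3 → [5, 1, 5, 5, 0, 7]
buf[-1] = buf[-1]*buf[5] = 7*7 = 49 → [5, 1, 5, 5, 0, 49]
buf[1] = 0 → [5, 0, 5, 5, 0, 49]
buf[-2] = 7 → [5, 0, 5, 5, 7, 49]
append 4 → [5, 0, 5, 5, 7, 49, 4]
buf[-4]+buf[0] = 5+5 = 10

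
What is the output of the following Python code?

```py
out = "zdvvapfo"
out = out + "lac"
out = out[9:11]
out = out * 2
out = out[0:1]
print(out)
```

a

+ 'lac' → 'zdvvapfolac'
slice [9:11] → 'ac'
repeat ×2 → 'acac'
slice [0:1] → 'a'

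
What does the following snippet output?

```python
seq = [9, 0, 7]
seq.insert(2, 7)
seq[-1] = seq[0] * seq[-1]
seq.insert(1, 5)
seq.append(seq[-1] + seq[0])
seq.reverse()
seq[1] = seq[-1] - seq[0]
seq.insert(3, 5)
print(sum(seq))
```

insert 7 at 2 → [9, 0, 7, 7]
seq[-1] = seq[0]*seq[-1] = 9*7 = 63 → [9, 0, 7, 63]
insert 5 at 1 → [9, 5, 0, 7, 63]
append seq[-1]+seq[0] = 63+9 = 72 → [9, 5, 0, 7, 63, 72]
reverse → [72, 63, 7, 0, 5, 9]
seq[1] = seq[-1]-seq[0] = 9-72 = -63 → [72, -63, 7, 0, 5, 9]
insert 5 at 3 → [72, -63, 7, 5, 0, 5, 9]
sum = 35

35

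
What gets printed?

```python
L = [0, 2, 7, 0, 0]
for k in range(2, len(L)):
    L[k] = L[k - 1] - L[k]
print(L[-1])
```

k=2: L[2] = 2-7 = -5 → [0, 2, -5, 0, 0]
k=3: L[3] = (-5)-0 = -5 → [0, 2, -5, -5, 0]
k=4: L[4] = (-5)-0 = -5 → [0, 2, -5, -5, -5]

-5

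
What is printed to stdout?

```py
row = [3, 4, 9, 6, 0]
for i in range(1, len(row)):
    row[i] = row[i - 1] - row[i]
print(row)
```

[3, -1, -10, -16, -16]

i=1: row[1] = 3-4 = -1 → [3, -1, 9, 6, 0]
i=2: row[2] = (-1)-9 = -10 → [3, -1, -10, 6, 0]
i=3: row[3] = (-10)-6 = -16 → [3, -1, -10, -16, 0]
i=4: row[4] = (-16)-0 = -16 → [3, -1, -10, -16, -16]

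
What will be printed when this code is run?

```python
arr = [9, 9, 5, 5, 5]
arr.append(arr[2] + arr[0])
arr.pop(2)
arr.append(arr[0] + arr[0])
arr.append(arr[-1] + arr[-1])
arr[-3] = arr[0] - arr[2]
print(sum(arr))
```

86

append arr[2]+arr[0] = 5+9 = 14 → [9, 9, 5, 5, 5, 14]
pop(2) removes 5 → [9, 9, 5, 5, 14]
append arr[0]+arr[0] = 9+9 = 18 → [9, 9, 5, 5, 14, 18]
append arr[-1]+arr[-1] = 18+18 = 36 → [9, 9, 5, 5, 14, 18, 36]
arr[-3] = arr[0]-arr[2] = 9-5 = 4 → [9, 9, 5, 5, 4, 18, 36]
sum = 86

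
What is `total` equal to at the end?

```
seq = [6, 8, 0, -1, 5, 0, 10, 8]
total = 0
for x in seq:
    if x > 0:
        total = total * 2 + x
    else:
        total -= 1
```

188

x=6: >0, total = 0*2+6 = 6
x=8: >0, total = 6*2+8 = 20
x=0: not >0, total = 20-1 = 19
x=-1: not >0, total = 19-1 = 18
x=5: >0, total = 18*2+5 = 41
x=0: not >0, total = 41-1 = 40
x=10: >0, total = 40*2+10 = 90
x=8: >0, total = 90*2+8 = 188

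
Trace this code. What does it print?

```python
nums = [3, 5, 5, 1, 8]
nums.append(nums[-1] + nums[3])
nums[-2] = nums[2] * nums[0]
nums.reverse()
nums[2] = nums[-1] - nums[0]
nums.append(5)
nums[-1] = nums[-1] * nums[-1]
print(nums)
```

append nums[-1]+nums[3] = 8+1 = 9 → [3, 5, 5, 1, 8, 9]
nums[-2] = nums[2]*nums[0] = 5*3 = 15 → [3, 5, 5, 1, 15, 9]
reverse → [9, 15, 1, 5, 5, 3]
nums[2] = nums[-1]-nums[0] = 3-9 = -6 → [9, 15, -6, 5, 5, 3]
append 5 → [9, 15, -6, 5, 5, 3, 5]
nums[-1] = nums[-1]*nums[-1] = 5*5 = 25 → [9, 15, -6, 5, 5, 3, 25]

[9, 15, -6, 5, 5, 3, 25]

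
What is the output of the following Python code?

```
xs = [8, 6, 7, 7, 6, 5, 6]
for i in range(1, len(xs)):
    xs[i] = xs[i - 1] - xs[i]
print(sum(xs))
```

i=1: xs[1] = 8-6 = 2 → [8, 2, 7, 7, 6, 5, 6]
i=2: xs[2] = 2-7 = -5 → [8, 2, -5, 7, 6, 5, 6]
i=3: xs[3] = (-5)-7 = -12 → [8, 2, -5, -12, 6, 5, 6]
i=4: xs[4] = (-12)-6 = -18 → [8, 2, -5, -12, -18, 5, 6]
i=5: xs[5] = (-18)-5 = -23 → [8, 2, -5, -12, -18, -23, 6]
i=6: xs[6] = (-23)-6 = -29 → [8, 2, -5, -12, -18, -23, -29]
sum = -77

-77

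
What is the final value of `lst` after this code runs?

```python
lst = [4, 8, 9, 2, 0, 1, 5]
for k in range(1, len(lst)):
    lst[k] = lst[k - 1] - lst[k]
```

[4, -4, -13, -15, -15, -16, -21]

k=1: lst[1] = 4-8 = -4 → [4, -4, 9, 2, 0, 1, 5]
k=2: lst[2] = (-4)-9 = -13 → [4, -4, -13, 2, 0, 1, 5]
k=3: lst[3] = (-13)-2 = -15 → [4, -4, -13, -15, 0, 1, 5]
k=4: lst[4] = (-15)-0 = -15 → [4, -4, -13, -15, -15, 1, 5]
k=5: lst[5] = (-15)-1 = -16 → [4, -4, -13, -15, -15, -16, 5]
k=6: lst[6] = (-16)-5 = -21 → [4, -4, -13, -15, -15, -16, -21]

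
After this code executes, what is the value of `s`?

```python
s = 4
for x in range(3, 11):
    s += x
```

x=3: s = 4+3 = 7
x=4: s = 7+4 = 11
x=5: s = 11+5 = 16
x=6: s = 16+6 = 22
x=7: s = 22+7 = 29
x=8: s = 29+8 = 37
x=9: s = 37+9 = 46
x=10: s = 46+10 = 56

56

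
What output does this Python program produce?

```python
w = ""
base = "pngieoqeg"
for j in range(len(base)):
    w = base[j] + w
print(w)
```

j=0: prepend 'p' → 'p'
j=1: prepend 'n' → 'np'
j=2: prepend 'g' → 'gnp'
j=3: prepend 'i' → 'ignp'
j=4: prepend 'e' → 'eignp'
j=5: prepend 'o' → 'oeignp'
j=6: prepend 'q' → 'qoeignp'
j=7: prepend 'e' → 'eqoeignp'
j=8: prepend 'g' → 'geqoeignp'

geqoeignp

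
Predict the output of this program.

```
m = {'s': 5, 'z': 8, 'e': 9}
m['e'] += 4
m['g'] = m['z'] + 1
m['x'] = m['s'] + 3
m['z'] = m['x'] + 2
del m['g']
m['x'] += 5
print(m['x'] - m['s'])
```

m['e'] = 9+4 = 13 → {'s': 5, 'z': 8, 'e': 13}
m['g'] = m['z']+1 = 9 → {'s': 5, 'z': 8, 'e': 13, 'g': 9}
m['x'] = m['s']+3 = 8 → {'s': 5, 'z': 8, 'e': 13, 'g': 9, 'x': 8}
m['z'] = m['x']+2 = 10 → {'s': 5, 'z': 10, 'e': 13, 'g': 9, 'x': 8}
del 'g' → {'s': 5, 'z': 10, 'e': 13, 'x': 8}
m['x'] = 8+5 = 13 → {'s': 5, 'z': 10, 'e': 13, 'x': 13}
m['x']-m['s'] = 13-5 = 8

8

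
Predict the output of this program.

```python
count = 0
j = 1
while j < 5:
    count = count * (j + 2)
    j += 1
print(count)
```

0

j=1: count = 0*3 = 0
j=2: count = 0*4 = 0
j=3: count = 0*5 = 0
j=4: count = 0*6 = 0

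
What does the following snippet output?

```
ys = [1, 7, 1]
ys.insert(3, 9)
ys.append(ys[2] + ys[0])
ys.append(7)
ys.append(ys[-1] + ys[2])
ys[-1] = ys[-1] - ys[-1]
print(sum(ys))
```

27

insert 9 at 3 → [1, 7, 1, 9]
append ys[2]+ys[0] = 1+1 = 2 → [1, 7, 1, 9, 2]
append 7 → [1, 7, 1, 9, 2, 7]
append ys[-1]+ys[2] = 7+1 = 8 → [1, 7, 1, 9, 2, 7, 8]
ys[-1] = ys[-1]-ys[-1] = 8-8 = 0 → [1, 7, 1, 9, 2, 7, 0]
sum = 27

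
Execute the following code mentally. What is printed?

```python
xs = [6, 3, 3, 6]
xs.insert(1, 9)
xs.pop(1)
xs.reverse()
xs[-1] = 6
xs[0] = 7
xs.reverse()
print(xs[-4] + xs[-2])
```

insert 9 at 1 → [6, 9, 3, 3, 6]
pop(1) removes 9 → [6, 3, 3, 6]
reverse → [6, 3, 3, 6]
xs[-1] = 6 → [6, 3, 3, 6]
xs[0] = 7 → [7, 3, 3, 6]
reverse → [6, 3, 3, 7]
xs[-4]+xs[-2] = 6+3 = 9

9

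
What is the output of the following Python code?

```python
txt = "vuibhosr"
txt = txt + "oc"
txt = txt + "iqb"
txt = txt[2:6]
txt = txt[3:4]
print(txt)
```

+ 'oc' → 'vuibhosroc'
+ 'iqb' → 'vuibhosrociqb'
slice [2:6] → 'ibho'
slice [3:4] → 'o'

o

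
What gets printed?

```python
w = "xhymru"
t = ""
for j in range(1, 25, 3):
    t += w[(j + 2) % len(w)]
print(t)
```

j=1: add w[3]='m' → 'm'
j=4: add w[0]='x' → 'mx'
j=7: add w[3]='m' → 'mxm'
j=10: add w[0]='x' → 'mxmx'
j=13: add w[3]='m' → 'mxmxm'
j=16: add w[0]='x' → 'mxmxmx'
j=19: add w[3]='m' → 'mxmxmxm'
j=22: add w[0]='x' → 'mxmxmxmx'

mxmxmxmx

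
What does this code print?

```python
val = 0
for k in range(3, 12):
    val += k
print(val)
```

k=3: val = 0+3 = 3
k=4: val = 3+4 = 7
k=5: val = 7+5 = 12
k=6: val = 12+6 = 18
k=7: val = 18+7 = 25
k=8: val = 25+8 = 33
k=9: val = 33+9 = 42
k=10: val = 42+10 = 52
k=11: val = 52+11 = 63

63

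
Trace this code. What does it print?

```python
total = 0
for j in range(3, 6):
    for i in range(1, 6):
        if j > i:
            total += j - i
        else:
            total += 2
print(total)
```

j=3,i=1: 3>1, total = 0+2 = 2
j=3,i=2: 3>2, total = 2+1 = 3
j=3,i=3: not 3>3, total = 3+2 = 5
j=3,i=4: not 3>4, total = 5+2 = 7
j=3,i=5: not 3>5, total = 7+2 = 9
j=4,i=1: 4>1, total = 9+3 = 12
j=4,i=2: 4>2, total = 12+2 = 14
j=4,i=3: 4>3, total = 14+1 = 15
j=4,i=4: not 4>4, total = 15+2 = 17
j=4,i=5: not 4>5, total = 17+2 = 19
j=5,i=1: 5>1, total = 19+4 = 23
j=5,i=2: 5>2, total = 23+3 = 26
j=5,i=3: 5>3, total = 26+2 = 28
j=5,i=4: 5>4, total = 28+1 = 29
j=5,i=5: not 5>5, total = 29+2 = 31

31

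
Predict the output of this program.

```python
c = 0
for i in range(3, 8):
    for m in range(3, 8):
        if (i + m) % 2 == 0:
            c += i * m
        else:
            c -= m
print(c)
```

i=3,m=3: even sum, c = 0+9 = 9
i=3,m=4: odd sum, c = 9-4 = 5
i=3,m=5: even sum, c = 5+15 = 20
i=3,m=6: odd sum, c = 20-6 = 14
i=3,m=7: even sum, c = 14+21 = 35
i=4,m=3: odd sum, c = 35-3 = 32
i=4,m=4: even sum, c = 32+16 = 48
i=4,m=5: odd sum, c = 48-5 = 43
i=4,m=6: even sum, c = 43+24 = 67
i=4,m=7: odd sum, c = 67-7 = 60
i=5,m=3: even sum, c = 60+15 = 75
i=5,m=4: odd sum, c = 75-4 = 71
i=5,m=5: even sum, c = 71+25 = 96
i=5,m=6: odd sum, c = 96-6 = 90
i=5,m=7: even sum, c = 90+35 = 125
i=6,m=3: odd sum, c = 125-3 = 122
i=6,m=4: even sum, c = 122+24 = 146
i=6,m=5: odd sum, c = 146-5 = 141
i=6,m=6: even sum, c = 141+36 = 177
i=6,m=7: odd sum, c = 177-7 = 170
i=7,m=3: even sum, c = 170+21 = 191
i=7,m=4: odd sum, c = 191-4 = 187
i=7,m=5: even sum, c = 187+35 = 222
i=7,m=6: odd sum, c = 222-6 = 216
i=7,m=7: even sum, c = 216+49 = 265

265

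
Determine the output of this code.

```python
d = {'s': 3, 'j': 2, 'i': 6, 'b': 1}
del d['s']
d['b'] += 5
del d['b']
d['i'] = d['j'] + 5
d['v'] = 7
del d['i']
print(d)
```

{'j': 2, 'v': 7}

del 's' → {'j': 2, 'i': 6, 'b': 1}
d['b'] = 1+5 = 6 → {'j': 2, 'i': 6, 'b': 6}
del 'b' → {'j': 2, 'i': 6}
d['i'] = d['j']+5 = 7 → {'j': 2, 'i': 7}
d['v'] = 7 → {'j': 2, 'i': 7, 'v': 7}
del 'i' → {'j': 2, 'v': 7}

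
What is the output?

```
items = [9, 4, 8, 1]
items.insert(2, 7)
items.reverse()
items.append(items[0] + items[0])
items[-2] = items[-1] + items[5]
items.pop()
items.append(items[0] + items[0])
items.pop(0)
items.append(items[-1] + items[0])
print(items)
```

[8, 7, 4, 4, 2, 10]

insert 7 at 2 → [9, 4, 7, 8, 1]
reverse → [1, 8, 7, 4, 9]
append items[0]+items[0] = 1+1 = 2 → [1, 8, 7, 4, 9, 2]
items[-2] = items[-1]+items[5] = 2+2 = 4 → [1, 8, 7, 4, 4, 2]
pop() removes 2 → [1, 8, 7, 4, 4]
append items[0]+items[0] = 1+1 = 2 → [1, 8, 7, 4, 4, 2]
pop(0) removes 1 → [8, 7, 4, 4, 2]
append items[-1]+items[0] = 2+8 = 10 → [8, 7, 4, 4, 2, 10]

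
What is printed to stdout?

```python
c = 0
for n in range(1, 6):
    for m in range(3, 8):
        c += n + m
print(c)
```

n=1,m=3: c = 0+4 = 4
n=1,m=4: c = 4+5 = 9
n=1,m=5: c = 9+6 = 15
n=1,m=6: c = 15+7 = 22
n=1,m=7: c = 22+8 = 30
n=2,m=3: c = 30+5 = 35
n=2,m=4: c = 35+6 = 41
n=2,m=5: c = 41+7 = 48
n=2,m=6: c = 48+8 = 56
n=2,m=7: c = 56+9 = 65
n=3,m=3: c = 65+6 = 71
n=3,m=4: c = 71+7 = 78
n=3,m=5: c = 78+8 = 86
n=3,m=6: c = 86+9 = 95
n=3,m=7: c = 95+10 = 105
n=4,m=3: c = 105+7 = 112
n=4,m=4: c = 112+8 = 120
n=4,m=5: c = 120+9 = 129
n=4,m=6: c = 129+10 = 139
n=4,m=7: c = 139+11 = 150
n=5,m=3: c = 150+8 = 158
n=5,m=4: c = 158+9 = 167
n=5,m=5: c = 167+10 = 177
n=5,m=6: c = 177+11 = 188
n=5,m=7: c = 188+12 = 200

200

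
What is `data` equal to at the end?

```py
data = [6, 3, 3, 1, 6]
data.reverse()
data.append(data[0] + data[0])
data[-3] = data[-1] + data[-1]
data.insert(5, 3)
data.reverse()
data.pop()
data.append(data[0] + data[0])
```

[12, 3, 6, 24, 3, 1, 24]

reverse → [6, 1, 3, 3, 6]
append data[0]+data[0] = 6+6 = 12 → [6, 1, 3, 3, 6, 12]
data[-3] = data[-1]+data[-1] = 12+12 = 24 → [6, 1, 3, 24, 6, 12]
insert 3 at 5 → [6, 1, 3, 24, 6, 3, 12]
reverse → [12, 3, 6, 24, 3, 1, 6]
pop() removes 6 → [12, 3, 6, 24, 3, 1]
append data[0]+data[0] = 12+12 = 24 → [12, 3, 6, 24, 3, 1, 24]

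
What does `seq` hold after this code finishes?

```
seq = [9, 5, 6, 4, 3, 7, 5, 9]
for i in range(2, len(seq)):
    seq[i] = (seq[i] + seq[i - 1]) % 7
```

[9, 5, 4, 1, 4, 4, 2, 4]

i=2: seq[2] = (6+5)%7 = 4 → [9, 5, 4, 4, 3, 7, 5, 9]
i=3: seq[3] = (4+4)%7 = 1 → [9, 5, 4, 1, 3, 7, 5, 9]
i=4: seq[4] = (3+1)%7 = 4 → [9, 5, 4, 1, 4, 7, 5, 9]
i=5: seq[5] = (7+4)%7 = 4 → [9, 5, 4, 1, 4, 4, 5, 9]
i=6: seq[6] = (5+4)%7 = 2 → [9, 5, 4, 1, 4, 4, 2, 9]
i=7: seq[7] = (9+2)%7 = 4 → [9, 5, 4, 1, 4, 4, 2, 4]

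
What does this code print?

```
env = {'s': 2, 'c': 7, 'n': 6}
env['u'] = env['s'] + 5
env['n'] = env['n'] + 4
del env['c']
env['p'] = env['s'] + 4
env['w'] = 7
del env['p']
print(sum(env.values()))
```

26

env['u'] = env['s']+5 = 7 → {'s': 2, 'c': 7, 'n': 6, 'u': 7}
env['n'] = env['n']+4 = 10 → {'s': 2, 'c': 7, 'n': 10, 'u': 7}
del 'c' → {'s': 2, 'n': 10, 'u': 7}
env['p'] = env['s']+4 = 6 → {'s': 2, 'n': 10, 'u': 7, 'p': 6}
env['w'] = 7 → {'s': 2, 'n': 10, 'u': 7, 'p': 6, 'w': 7}
del 'p' → {'s': 2, 'n': 10, 'u': 7, 'w': 7}
sum of values = 26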